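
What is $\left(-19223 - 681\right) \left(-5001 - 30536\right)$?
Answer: $707328448$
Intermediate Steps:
$\left(-19223 - 681\right) \left(-5001 - 30536\right) = \left(-19904\right) \left(-35537\right) = 707328448$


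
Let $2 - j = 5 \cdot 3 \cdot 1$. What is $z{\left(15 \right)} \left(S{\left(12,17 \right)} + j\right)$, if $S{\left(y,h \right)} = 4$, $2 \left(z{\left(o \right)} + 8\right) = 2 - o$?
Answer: $\frac{261}{2} \approx 130.5$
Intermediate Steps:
$z{\left(o \right)} = -7 - \frac{o}{2}$ ($z{\left(o \right)} = -8 + \frac{2 - o}{2} = -8 - \left(-1 + \frac{o}{2}\right) = -7 - \frac{o}{2}$)
$j = -13$ ($j = 2 - 5 \cdot 3 \cdot 1 = 2 - 15 \cdot 1 = 2 - 15 = -13$)
$z{\left(15 \right)} \left(S{\left(12,17 \right)} + j\right) = \left(-7 - \frac{15}{2}\right) \left(4 - 13\right) = \left(-7 - \frac{15}{2}\right) \left(-9\right) = \left(- \frac{29}{2}\right) \left(-9\right) = \frac{261}{2}$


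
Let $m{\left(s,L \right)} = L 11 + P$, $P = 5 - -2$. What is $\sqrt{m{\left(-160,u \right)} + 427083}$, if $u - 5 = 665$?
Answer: $2 \sqrt{108615} \approx 659.14$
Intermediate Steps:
$u = 670$ ($u = 5 + 665 = 670$)
$P = 7$ ($P = 5 + 2 = 7$)
$m{\left(s,L \right)} = 7 + 11 L$ ($m{\left(s,L \right)} = L 11 + 7 = 11 L + 7 = 7 + 11 L$)
$\sqrt{m{\left(-160,u \right)} + 427083} = \sqrt{\left(7 + 11 \cdot 670\right) + 427083} = \sqrt{\left(7 + 7370\right) + 427083} = \sqrt{7377 + 427083} = \sqrt{434460} = 2 \sqrt{108615}$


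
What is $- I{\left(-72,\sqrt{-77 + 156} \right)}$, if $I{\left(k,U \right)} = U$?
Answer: $- \sqrt{79} \approx -8.8882$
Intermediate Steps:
$- I{\left(-72,\sqrt{-77 + 156} \right)} = - \sqrt{-77 + 156} = - \sqrt{79}$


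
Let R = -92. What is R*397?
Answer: -36524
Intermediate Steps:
R*397 = -92*397 = -36524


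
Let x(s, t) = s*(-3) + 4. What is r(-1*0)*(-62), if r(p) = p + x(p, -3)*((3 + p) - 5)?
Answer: 496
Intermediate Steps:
x(s, t) = 4 - 3*s (x(s, t) = -3*s + 4 = 4 - 3*s)
r(p) = p + (-2 + p)*(4 - 3*p) (r(p) = p + (4 - 3*p)*((3 + p) - 5) = p + (4 - 3*p)*(-2 + p) = p + (-2 + p)*(4 - 3*p))
r(-1*0)*(-62) = (-8 - 3*(-1*0)**2 + 11*(-1*0))*(-62) = (-8 - 3*0**2 + 11*0)*(-62) = (-8 - 3*0 + 0)*(-62) = (-8 + 0 + 0)*(-62) = -8*(-62) = 496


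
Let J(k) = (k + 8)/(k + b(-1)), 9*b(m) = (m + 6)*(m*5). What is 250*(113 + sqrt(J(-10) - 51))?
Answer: 28250 + 50*I*sqrt(672405)/23 ≈ 28250.0 + 1782.6*I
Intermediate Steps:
b(m) = 5*m*(6 + m)/9 (b(m) = ((m + 6)*(m*5))/9 = ((6 + m)*(5*m))/9 = (5*m*(6 + m))/9 = 5*m*(6 + m)/9)
J(k) = (8 + k)/(-25/9 + k) (J(k) = (k + 8)/(k + (5/9)*(-1)*(6 - 1)) = (8 + k)/(k + (5/9)*(-1)*5) = (8 + k)/(k - 25/9) = (8 + k)/(-25/9 + k))
250*(113 + sqrt(J(-10) - 51)) = 250*(113 + sqrt(9*(8 - 10)/(-25 + 9*(-10)) - 51)) = 250*(113 + sqrt(9*(-2)/(-25 - 90) - 51)) = 250*(113 + sqrt(9*(-2)/(-115) - 51)) = 250*(113 + sqrt(9*(-1/115)*(-2) - 51)) = 250*(113 + sqrt(18/115 - 51)) = 250*(113 + sqrt(-5847/115)) = 250*(113 + I*sqrt(672405)/115) = 28250 + 50*I*sqrt(672405)/23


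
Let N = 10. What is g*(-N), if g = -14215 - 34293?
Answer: 485080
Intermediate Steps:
g = -48508
g*(-N) = -(-48508)*10 = -48508*(-10) = 485080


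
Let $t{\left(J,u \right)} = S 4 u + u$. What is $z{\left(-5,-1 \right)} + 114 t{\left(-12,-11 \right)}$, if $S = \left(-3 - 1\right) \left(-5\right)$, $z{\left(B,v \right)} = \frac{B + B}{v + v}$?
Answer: $-101569$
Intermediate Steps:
$z{\left(B,v \right)} = \frac{B}{v}$ ($z{\left(B,v \right)} = \frac{2 B}{2 v} = 2 B \frac{1}{2 v} = \frac{B}{v}$)
$S = 20$ ($S = \left(-4\right) \left(-5\right) = 20$)
$t{\left(J,u \right)} = 81 u$ ($t{\left(J,u \right)} = 20 \cdot 4 u + u = 80 u + u = 81 u$)
$z{\left(-5,-1 \right)} + 114 t{\left(-12,-11 \right)} = - \frac{5}{-1} + 114 \cdot 81 \left(-11\right) = \left(-5\right) \left(-1\right) + 114 \left(-891\right) = 5 - 101574 = -101569$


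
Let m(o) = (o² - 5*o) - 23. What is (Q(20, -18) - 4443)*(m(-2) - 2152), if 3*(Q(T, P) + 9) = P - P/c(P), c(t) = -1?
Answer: 9646704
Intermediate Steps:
m(o) = -23 + o² - 5*o
Q(T, P) = -9 + 2*P/3 (Q(T, P) = -9 + (P - P/(-1))/3 = -9 + (P - P*(-1))/3 = -9 + (P - (-1)*P)/3 = -9 + (P + P)/3 = -9 + (2*P)/3 = -9 + 2*P/3)
(Q(20, -18) - 4443)*(m(-2) - 2152) = ((-9 + (⅔)*(-18)) - 4443)*((-23 + (-2)² - 5*(-2)) - 2152) = ((-9 - 12) - 4443)*((-23 + 4 + 10) - 2152) = (-21 - 4443)*(-9 - 2152) = -4464*(-2161) = 9646704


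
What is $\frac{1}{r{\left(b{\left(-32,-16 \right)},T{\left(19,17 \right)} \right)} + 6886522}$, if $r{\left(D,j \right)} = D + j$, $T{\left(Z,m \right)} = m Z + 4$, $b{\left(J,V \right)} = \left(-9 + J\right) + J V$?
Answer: $\frac{1}{6887320} \approx 1.4519 \cdot 10^{-7}$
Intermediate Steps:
$b{\left(J,V \right)} = -9 + J + J V$
$T{\left(Z,m \right)} = 4 + Z m$ ($T{\left(Z,m \right)} = Z m + 4 = 4 + Z m$)
$\frac{1}{r{\left(b{\left(-32,-16 \right)},T{\left(19,17 \right)} \right)} + 6886522} = \frac{1}{\left(\left(-9 - 32 - -512\right) + \left(4 + 19 \cdot 17\right)\right) + 6886522} = \frac{1}{\left(\left(-9 - 32 + 512\right) + \left(4 + 323\right)\right) + 6886522} = \frac{1}{\left(471 + 327\right) + 6886522} = \frac{1}{798 + 6886522} = \frac{1}{6887320}$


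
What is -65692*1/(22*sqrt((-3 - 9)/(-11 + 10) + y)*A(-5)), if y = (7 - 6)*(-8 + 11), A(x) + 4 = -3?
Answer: 2986*sqrt(15)/105 ≈ 110.14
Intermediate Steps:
A(x) = -7 (A(x) = -4 - 3 = -7)
y = 3 (y = 1*3 = 3)
-65692*1/(22*sqrt((-3 - 9)/(-11 + 10) + y)*A(-5)) = -65692*(-1/(154*sqrt((-3 - 9)/(-11 + 10) + 3))) = -65692*(-1/(154*sqrt(-12/(-1) + 3))) = -65692*(-1/(154*sqrt(-12*(-1) + 3))) = -65692*(-1/(154*sqrt(12 + 3))) = -65692*(-sqrt(15)/2310) = -(-2986)*sqrt(15)/105 = 2986*sqrt(15)/105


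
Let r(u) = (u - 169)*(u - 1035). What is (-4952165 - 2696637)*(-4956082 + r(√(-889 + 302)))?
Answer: 36574689558708 + 9209157608*I*√587 ≈ 3.6575e+13 + 2.2312e+11*I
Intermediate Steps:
r(u) = (-1035 + u)*(-169 + u) (r(u) = (-169 + u)*(-1035 + u) = (-1035 + u)*(-169 + u))
(-4952165 - 2696637)*(-4956082 + r(√(-889 + 302))) = (-4952165 - 2696637)*(-4956082 + (174915 + (√(-889 + 302))² - 1204*√(-889 + 302))) = -7648802*(-4956082 + (174915 + (√(-587))² - 1204*I*√587)) = -7648802*(-4956082 + (174915 + (I*√587)² - 1204*I*√587)) = -7648802*(-4956082 + (174915 - 587 - 1204*I*√587)) = -7648802*(-4956082 + (174328 - 1204*I*√587)) = -7648802*(-4781754 - 1204*I*√587) = 36574689558708 + 9209157608*I*√587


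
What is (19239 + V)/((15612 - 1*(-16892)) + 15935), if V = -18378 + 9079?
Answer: 9940/48439 ≈ 0.20521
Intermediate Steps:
V = -9299
(19239 + V)/((15612 - 1*(-16892)) + 15935) = (19239 - 9299)/((15612 - 1*(-16892)) + 15935) = 9940/((15612 + 16892) + 15935) = 9940/(32504 + 15935) = 9940/48439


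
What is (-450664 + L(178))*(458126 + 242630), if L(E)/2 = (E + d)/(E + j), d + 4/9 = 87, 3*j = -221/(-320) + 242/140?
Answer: -1138388302925136928/3604737 ≈ -3.1580e+11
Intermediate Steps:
j = 5419/6720 (j = (-221/(-320) + 242/140)/3 = (-221*(-1/320) + 242*(1/140))/3 = (221/320 + 121/70)/3 = (1/3)*(5419/2240) = 5419/6720 ≈ 0.80640)
d = 779/9 (d = -4/9 + 87 = 779/9 ≈ 86.556)
L(E) = 2*(779/9 + E)/(5419/6720 + E) (L(E) = 2*((E + 779/9)/(E + 5419/6720)) = 2*((779/9 + E)/(5419/6720 + E)) = 2*(779/9 + E)/(5419/6720 + E))
(-450664 + L(178))*(458126 + 242630) = (-450664 + 4480*(779 + 9*178)/(3*(5419 + 6720*178)))*(458126 + 242630) = (-450664 + 4480*(779 + 1602)/(3*(5419 + 1196160)))*700756 = (-450664 + (4480/3)*2381/1201579)*700756 = (-450664 + (4480/3)*(1/1201579)*2381)*700756 = (-450664 + 10666880/3604737)*700756 = -1624514528488/3604737*700756 = -1138388302925136928/3604737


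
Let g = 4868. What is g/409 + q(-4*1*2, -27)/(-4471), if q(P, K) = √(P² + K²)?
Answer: 4868/409 - √793/4471 ≈ 11.896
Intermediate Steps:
q(P, K) = √(K² + P²)
g/409 + q(-4*1*2, -27)/(-4471) = 4868/409 + √((-27)² + (-4*1*2)²)/(-4471) = 4868*(1/409) + √(729 + (-4*2)²)*(-1/4471) = 4868/409 + √(729 + (-8)²)*(-1/4471) = 4868/409 + √(729 + 64)*(-1/4471) = 4868/409 + √793*(-1/4471) = 4868/409 - √793/4471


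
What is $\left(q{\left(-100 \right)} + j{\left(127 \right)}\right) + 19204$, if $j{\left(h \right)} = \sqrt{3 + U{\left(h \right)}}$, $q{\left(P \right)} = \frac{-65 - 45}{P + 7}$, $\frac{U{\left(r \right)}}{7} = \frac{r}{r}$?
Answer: $\frac{1786082}{93} + \sqrt{10} \approx 19208.0$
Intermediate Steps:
$U{\left(r \right)} = 7$ ($U{\left(r \right)} = 7 \frac{r}{r} = 7 \cdot 1 = 7$)
$q{\left(P \right)} = - \frac{110}{7 + P}$
$j{\left(h \right)} = \sqrt{10}$ ($j{\left(h \right)} = \sqrt{3 + 7} = \sqrt{10}$)
$\left(q{\left(-100 \right)} + j{\left(127 \right)}\right) + 19204 = \left(- \frac{110}{7 - 100} + \sqrt{10}\right) + 19204 = \left(- \frac{110}{-93} + \sqrt{10}\right) + 19204 = \left(\left(-110\right) \left(- \frac{1}{93}\right) + \sqrt{10}\right) + 19204 = \left(\frac{110}{93} + \sqrt{10}\right) + 19204 = \frac{1786082}{93} + \sqrt{10}$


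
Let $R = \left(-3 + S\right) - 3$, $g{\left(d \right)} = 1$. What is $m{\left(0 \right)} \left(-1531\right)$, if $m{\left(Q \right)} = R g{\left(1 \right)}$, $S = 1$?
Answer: $7655$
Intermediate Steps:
$R = -5$ ($R = \left(-3 + 1\right) - 3 = -2 - 3 = -5$)
$m{\left(Q \right)} = -5$ ($m{\left(Q \right)} = \left(-5\right) 1 = -5$)
$m{\left(0 \right)} \left(-1531\right) = \left(-5\right) \left(-1531\right) = 7655$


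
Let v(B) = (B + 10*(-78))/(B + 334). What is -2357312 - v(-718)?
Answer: -452604653/192 ≈ -2.3573e+6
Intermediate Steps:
v(B) = (-780 + B)/(334 + B) (v(B) = (B - 780)/(334 + B) = (-780 + B)/(334 + B))
-2357312 - v(-718) = -2357312 - (-780 - 718)/(334 - 718) = -2357312 - (-1498)/(-384) = -2357312 - (-1)*(-1498)/384 = -2357312 - 1*749/192 = -2357312 - 749/192 = -452604653/192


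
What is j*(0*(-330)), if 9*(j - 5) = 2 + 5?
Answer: 0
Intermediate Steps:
j = 52/9 (j = 5 + (2 + 5)/9 = 5 + (⅑)*7 = 5 + 7/9 = 52/9 ≈ 5.7778)
j*(0*(-330)) = 52*(0*(-330))/9 = (52/9)*0 = 0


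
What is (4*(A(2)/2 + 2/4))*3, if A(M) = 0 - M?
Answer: -6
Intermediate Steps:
A(M) = -M
(4*(A(2)/2 + 2/4))*3 = (4*(-1*2/2 + 2/4))*3 = (4*(-2*½ + 2*(¼)))*3 = (4*(-1 + ½))*3 = (4*(-½))*3 = -2*3 = -6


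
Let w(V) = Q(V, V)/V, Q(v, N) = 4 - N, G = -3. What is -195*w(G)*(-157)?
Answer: -71435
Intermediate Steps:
w(V) = (4 - V)/V
-195*w(G)*(-157) = -195*(4 - 1*(-3))/(-3)*(-157) = -(-65)*(4 + 3)*(-157) = -(-65)*7*(-157) = -195*(-7/3)*(-157) = 455*(-157) = -71435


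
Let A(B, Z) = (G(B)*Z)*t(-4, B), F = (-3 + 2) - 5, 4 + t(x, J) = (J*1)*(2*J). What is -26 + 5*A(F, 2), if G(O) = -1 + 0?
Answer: -706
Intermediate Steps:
G(O) = -1
t(x, J) = -4 + 2*J² (t(x, J) = -4 + (J*1)*(2*J) = -4 + J*(2*J) = -4 + 2*J²)
F = -6 (F = -1 - 5 = -6)
A(B, Z) = -Z*(-4 + 2*B²) (A(B, Z) = (-Z)*(-4 + 2*B²) = -Z*(-4 + 2*B²))
-26 + 5*A(F, 2) = -26 + 5*(2*2*(2 - 1*(-6)²)) = -26 + 5*(2*2*(2 - 1*36)) = -26 + 5*(2*2*(2 - 36)) = -26 + 5*(2*2*(-34)) = -26 + 5*(-136) = -26 - 680 = -706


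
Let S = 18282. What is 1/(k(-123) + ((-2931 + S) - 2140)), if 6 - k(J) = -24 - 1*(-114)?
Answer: 1/13127 ≈ 7.6179e-5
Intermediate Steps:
k(J) = -84 (k(J) = 6 - (-24 - 1*(-114)) = 6 - (-24 + 114) = 6 - 1*90 = 6 - 90 = -84)
1/(k(-123) + ((-2931 + S) - 2140)) = 1/(-84 + ((-2931 + 18282) - 2140)) = 1/(-84 + (15351 - 2140)) = 1/(-84 + 13211) = 1/13127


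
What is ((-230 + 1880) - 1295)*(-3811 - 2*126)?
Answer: -1442365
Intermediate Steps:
((-230 + 1880) - 1295)*(-3811 - 2*126) = (1650 - 1295)*(-3811 - 252) = 355*(-4063) = -1442365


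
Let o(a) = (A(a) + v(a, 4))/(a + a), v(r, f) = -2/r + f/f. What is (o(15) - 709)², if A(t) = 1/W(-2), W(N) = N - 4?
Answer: 45238312249/90000 ≈ 5.0265e+5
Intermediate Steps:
W(N) = -4 + N
v(r, f) = 1 - 2/r (v(r, f) = -2/r + 1 = 1 - 2/r)
A(t) = -⅙ (A(t) = 1/(-4 - 2) = 1/(-6) = -⅙)
o(a) = (-⅙ + (-2 + a)/a)/(2*a) (o(a) = (-⅙ + (-2 + a)/a)/(a + a) = (-⅙ + (-2 + a)/a)/((2*a)) = (-⅙ + (-2 + a)/a)*(1/(2*a)) = (-⅙ + (-2 + a)/a)/(2*a))
(o(15) - 709)² = ((1/12)*(-12 + 5*15)/15² - 709)² = ((1/12)*(1/225)*(-12 + 75) - 709)² = ((1/12)*(1/225)*63 - 709)² = (7/300 - 709)² = (-212693/300)² = 45238312249/90000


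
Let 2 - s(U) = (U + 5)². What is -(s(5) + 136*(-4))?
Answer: 642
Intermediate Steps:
s(U) = 2 - (5 + U)² (s(U) = 2 - (U + 5)² = 2 - (5 + U)²)
-(s(5) + 136*(-4)) = -((2 - (5 + 5)²) + 136*(-4)) = -((2 - 1*10²) - 544) = -((2 - 1*100) - 544) = -((2 - 100) - 544) = -(-98 - 544) = -1*(-642) = 642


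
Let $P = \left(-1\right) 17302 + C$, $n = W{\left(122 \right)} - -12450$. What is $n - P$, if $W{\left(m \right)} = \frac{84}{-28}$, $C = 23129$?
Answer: $6620$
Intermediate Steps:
$W{\left(m \right)} = -3$ ($W{\left(m \right)} = 84 \left(- \frac{1}{28}\right) = -3$)
$n = 12447$ ($n = -3 - -12450 = -3 + 12450 = 12447$)
$P = 5827$ ($P = \left(-1\right) 17302 + 23129 = -17302 + 23129 = 5827$)
$n - P = 12447 - 5827 = 6620$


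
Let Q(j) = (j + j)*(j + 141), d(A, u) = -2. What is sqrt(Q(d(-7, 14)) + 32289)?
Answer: sqrt(31733) ≈ 178.14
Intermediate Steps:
Q(j) = 2*j*(141 + j) (Q(j) = (2*j)*(141 + j) = 2*j*(141 + j))
sqrt(Q(d(-7, 14)) + 32289) = sqrt(2*(-2)*(141 - 2) + 32289) = sqrt(2*(-2)*139 + 32289) = sqrt(-556 + 32289) = sqrt(31733)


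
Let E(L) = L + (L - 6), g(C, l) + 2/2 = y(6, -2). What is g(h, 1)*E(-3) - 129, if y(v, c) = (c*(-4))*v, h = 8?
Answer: -693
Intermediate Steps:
y(v, c) = -4*c*v (y(v, c) = (-4*c)*v = -4*c*v)
g(C, l) = 47 (g(C, l) = -1 - 4*(-2)*6 = -1 + 48 = 47)
E(L) = -6 + 2*L (E(L) = L + (-6 + L) = -6 + 2*L)
g(h, 1)*E(-3) - 129 = 47*(-6 + 2*(-3)) - 129 = 47*(-6 - 6) - 129 = 47*(-12) - 129 = -564 - 129 = -693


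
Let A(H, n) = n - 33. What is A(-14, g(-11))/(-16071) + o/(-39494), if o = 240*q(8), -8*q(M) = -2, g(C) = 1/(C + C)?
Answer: 3749209/6981788814 ≈ 0.00053700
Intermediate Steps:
g(C) = 1/(2*C)
q(M) = 1/4 (q(M) = -1/8*(-2) = 1/4)
A(H, n) = -33 + n
o = 60 (o = 240*(1/4) = 60)
A(-14, g(-11))/(-16071) + o/(-39494) = (-33 + (1/2)/(-11))/(-16071) + 60/(-39494) = (-33 + (1/2)*(-1/11))*(-1/16071) + 60*(-1/39494) = (-33 - 1/22)*(-1/16071) - 30/19747 = -727/22*(-1/16071) - 30/19747 = 727/353562 - 30/19747 = 3749209/6981788814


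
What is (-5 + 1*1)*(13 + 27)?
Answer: -160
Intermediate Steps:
(-5 + 1*1)*(13 + 27) = (-5 + 1)*40 = -4*40 = -160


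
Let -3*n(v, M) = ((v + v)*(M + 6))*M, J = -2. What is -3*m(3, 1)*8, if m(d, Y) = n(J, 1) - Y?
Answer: -200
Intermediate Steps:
n(v, M) = -2*M*v*(6 + M)/3 (n(v, M) = -(v + v)*(M + 6)*M/3 = -(2*v)*(6 + M)*M/3 = -2*v*(6 + M)*M/3 = -2*M*v*(6 + M)/3)
m(d, Y) = 28/3 - Y (m(d, Y) = -⅔*1*(-2)*(6 + 1) - Y = -⅔*1*(-2)*7 - Y = 28/3 - Y)
-3*m(3, 1)*8 = -3*(28/3 - 1*1)*8 = -3*(28/3 - 1)*8 = -3*25/3*8 = -25*8 = -200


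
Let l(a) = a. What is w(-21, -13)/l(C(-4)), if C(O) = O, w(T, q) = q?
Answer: 13/4 ≈ 3.2500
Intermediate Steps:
w(-21, -13)/l(C(-4)) = -13/(-4) = -13*(-1/4) = 13/4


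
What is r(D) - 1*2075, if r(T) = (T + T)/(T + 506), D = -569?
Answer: -129587/63 ≈ -2056.9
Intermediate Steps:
r(T) = 2*T/(506 + T) (r(T) = (2*T)/(506 + T) = 2*T/(506 + T))
r(D) - 1*2075 = 2*(-569)/(506 - 569) - 1*2075 = 2*(-569)/(-63) - 2075 = 2*(-569)*(-1/63) - 2075 = 1138/63 - 2075 = -129587/63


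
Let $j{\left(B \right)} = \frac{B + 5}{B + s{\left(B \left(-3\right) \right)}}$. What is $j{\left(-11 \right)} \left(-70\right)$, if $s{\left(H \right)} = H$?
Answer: $\frac{210}{11} \approx 19.091$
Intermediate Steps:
$j{\left(B \right)} = - \frac{5 + B}{2 B}$ ($j{\left(B \right)} = \frac{B + 5}{B + B \left(-3\right)} = \frac{5 + B}{B - 3 B} = \frac{5 + B}{\left(-2\right) B} = \left(5 + B\right) \left(- \frac{1}{2 B}\right) = - \frac{5 + B}{2 B}$)
$j{\left(-11 \right)} \left(-70\right) = \frac{-5 - -11}{2 \left(-11\right)} \left(-70\right) = \frac{1}{2} \left(- \frac{1}{11}\right) \left(-5 + 11\right) \left(-70\right) = \frac{1}{2} \left(- \frac{1}{11}\right) 6 \left(-70\right) = \left(- \frac{3}{11}\right) \left(-70\right) = \frac{210}{11}$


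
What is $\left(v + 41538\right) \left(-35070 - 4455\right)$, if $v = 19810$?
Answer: $-2424779700$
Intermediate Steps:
$\left(v + 41538\right) \left(-35070 - 4455\right) = \left(19810 + 41538\right) \left(-35070 - 4455\right) = 61348 \left(-39525\right) = -2424779700$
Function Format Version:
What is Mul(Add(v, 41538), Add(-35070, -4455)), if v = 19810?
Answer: -2424779700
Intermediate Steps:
Mul(Add(v, 41538), Add(-35070, -4455)) = Mul(Add(19810, 41538), Add(-35070, -4455)) = Mul(61348, -39525) = -2424779700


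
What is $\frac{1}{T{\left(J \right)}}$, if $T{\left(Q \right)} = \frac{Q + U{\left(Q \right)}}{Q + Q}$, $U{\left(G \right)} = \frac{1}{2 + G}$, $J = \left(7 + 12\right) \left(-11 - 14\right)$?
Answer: $\frac{224675}{112338} \approx 2.0$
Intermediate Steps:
$J = -475$ ($J = 19 \left(-25\right) = -475$)
$T{\left(Q \right)} = \frac{Q + \frac{1}{2 + Q}}{2 Q}$ ($T{\left(Q \right)} = \frac{Q + \frac{1}{2 + Q}}{Q + Q} = \frac{Q + \frac{1}{2 + Q}}{2 Q}$)
$\frac{1}{T{\left(J \right)}} = \frac{1}{\frac{1}{2} \frac{1}{-475} \frac{1}{2 - 475} \left(1 - 475 \left(2 - 475\right)\right)} = \frac{1}{\frac{1}{2} \left(- \frac{1}{475}\right) \frac{1}{-473} \left(1 - -224675\right)} = \frac{1}{\frac{1}{2} \left(- \frac{1}{475}\right) \left(- \frac{1}{473}\right) \left(1 + 224675\right)} = \frac{1}{\frac{1}{2} \left(- \frac{1}{475}\right) \left(- \frac{1}{473}\right) 224676} = \frac{1}{\frac{112338}{224675}} = \frac{224675}{112338}$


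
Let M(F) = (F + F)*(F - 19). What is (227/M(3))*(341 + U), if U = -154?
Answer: -42449/96 ≈ -442.18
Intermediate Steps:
M(F) = 2*F*(-19 + F) (M(F) = (2*F)*(-19 + F) = 2*F*(-19 + F))
(227/M(3))*(341 + U) = (227/((2*3*(-19 + 3))))*(341 - 154) = (227/((2*3*(-16))))*187 = (227/(-96))*187 = (227*(-1/96))*187 = -227/96*187 = -42449/96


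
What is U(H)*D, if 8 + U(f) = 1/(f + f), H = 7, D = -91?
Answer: 1443/2 ≈ 721.50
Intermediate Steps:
U(f) = -8 + 1/(2*f) (U(f) = -8 + 1/(f + f) = -8 + 1/(2*f))
U(H)*D = (-8 + (½)/7)*(-91) = (-8 + (½)*(⅐))*(-91) = (-8 + 1/14)*(-91) = -111/14*(-91) = 1443/2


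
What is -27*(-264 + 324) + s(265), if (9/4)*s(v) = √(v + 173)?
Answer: -1620 + 4*√438/9 ≈ -1610.7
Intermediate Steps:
s(v) = 4*√(173 + v)/9 (s(v) = 4*√(v + 173)/9 = 4*√(173 + v)/9)
-27*(-264 + 324) + s(265) = -27*(-264 + 324) + 4*√(173 + 265)/9 = -27*60 + 4*√438/9 = -1620 + 4*√438/9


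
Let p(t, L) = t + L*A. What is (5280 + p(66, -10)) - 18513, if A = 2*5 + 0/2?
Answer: -13267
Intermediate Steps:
A = 10 (A = 10 + 0*(1/2) = 10 + 0 = 10)
p(t, L) = t + 10*L (p(t, L) = t + L*10 = t + 10*L)
(5280 + p(66, -10)) - 18513 = (5280 + (66 + 10*(-10))) - 18513 = (5280 + (66 - 100)) - 18513 = (5280 - 34) - 18513 = 5246 - 18513 = -13267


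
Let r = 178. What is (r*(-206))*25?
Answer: -916700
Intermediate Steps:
(r*(-206))*25 = (178*(-206))*25 = -36668*25 = -916700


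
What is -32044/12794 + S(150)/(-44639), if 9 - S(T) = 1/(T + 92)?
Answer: -24727684615/9872067898 ≈ -2.5048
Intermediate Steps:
S(T) = 9 - 1/(92 + T) (S(T) = 9 - 1/(T + 92) = 9 - 1/(92 + T))
-32044/12794 + S(150)/(-44639) = -32044/12794 + ((827 + 9*150)/(92 + 150))/(-44639) = -32044*1/12794 + ((827 + 1350)/242)*(-1/44639) = -16022/6397 + ((1/242)*2177)*(-1/44639) = -16022/6397 + (2177/242)*(-1/44639) = -16022/6397 - 311/1543234 = -24727684615/9872067898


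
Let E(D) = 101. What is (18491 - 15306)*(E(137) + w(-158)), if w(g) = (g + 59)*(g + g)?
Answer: 99961225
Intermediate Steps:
w(g) = 2*g*(59 + g) (w(g) = (59 + g)*(2*g) = 2*g*(59 + g))
(18491 - 15306)*(E(137) + w(-158)) = (18491 - 15306)*(101 + 2*(-158)*(59 - 158)) = 3185*(101 + 2*(-158)*(-99)) = 3185*(101 + 31284) = 3185*31385 = 99961225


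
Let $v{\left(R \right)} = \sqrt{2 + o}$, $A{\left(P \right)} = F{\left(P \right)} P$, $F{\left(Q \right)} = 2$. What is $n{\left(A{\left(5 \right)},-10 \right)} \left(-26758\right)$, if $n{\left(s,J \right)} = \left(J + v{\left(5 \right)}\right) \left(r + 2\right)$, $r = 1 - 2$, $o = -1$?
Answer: $240822$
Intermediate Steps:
$A{\left(P \right)} = 2 P$
$r = -1$ ($r = 1 - 2 = -1$)
$v{\left(R \right)} = 1$ ($v{\left(R \right)} = \sqrt{2 - 1} = \sqrt{1} = 1$)
$n{\left(s,J \right)} = 1 + J$ ($n{\left(s,J \right)} = \left(J + 1\right) \left(-1 + 2\right) = \left(1 + J\right) 1 = 1 + J$)
$n{\left(A{\left(5 \right)},-10 \right)} \left(-26758\right) = \left(1 - 10\right) \left(-26758\right) = \left(-9\right) \left(-26758\right) = 240822$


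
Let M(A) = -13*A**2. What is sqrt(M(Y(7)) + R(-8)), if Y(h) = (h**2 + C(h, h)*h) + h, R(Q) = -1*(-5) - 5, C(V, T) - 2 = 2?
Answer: 84*I*sqrt(13) ≈ 302.87*I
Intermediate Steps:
C(V, T) = 4 (C(V, T) = 2 + 2 = 4)
R(Q) = 0 (R(Q) = 5 - 5 = 0)
Y(h) = h**2 + 5*h (Y(h) = (h**2 + 4*h) + h = h**2 + 5*h)
sqrt(M(Y(7)) + R(-8)) = sqrt(-13*49*(5 + 7)**2 + 0) = sqrt(-13*(7*12)**2 + 0) = sqrt(-13*84**2 + 0) = sqrt(-13*7056 + 0) = sqrt(-91728 + 0) = sqrt(-91728) = 84*I*sqrt(13)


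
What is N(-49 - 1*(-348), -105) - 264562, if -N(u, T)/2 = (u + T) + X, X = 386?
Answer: -265722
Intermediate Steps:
N(u, T) = -772 - 2*T - 2*u (N(u, T) = -2*((u + T) + 386) = -2*((T + u) + 386) = -2*(386 + T + u) = -772 - 2*T - 2*u)
N(-49 - 1*(-348), -105) - 264562 = (-772 - 2*(-105) - 2*(-49 - 1*(-348))) - 264562 = (-772 + 210 - 2*(-49 + 348)) - 264562 = (-772 + 210 - 2*299) - 264562 = (-772 + 210 - 598) - 264562 = -1160 - 264562 = -265722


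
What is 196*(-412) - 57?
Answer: -80809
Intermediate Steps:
196*(-412) - 57 = -80752 - 57 = -80809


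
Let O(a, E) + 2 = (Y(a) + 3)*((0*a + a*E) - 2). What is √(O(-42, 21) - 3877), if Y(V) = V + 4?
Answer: √27061 ≈ 164.50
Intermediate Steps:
Y(V) = 4 + V
O(a, E) = -2 + (-2 + E*a)*(7 + a) (O(a, E) = -2 + ((4 + a) + 3)*((0*a + a*E) - 2) = -2 + (7 + a)*((0 + E*a) - 2) = -2 + (7 + a)*(E*a - 2) = -2 + (7 + a)*(-2 + E*a) = -2 + (-2 + E*a)*(7 + a))
√(O(-42, 21) - 3877) = √((-16 - 2*(-42) + 21*(-42)² + 7*21*(-42)) - 3877) = √((-16 + 84 + 21*1764 - 6174) - 3877) = √((-16 + 84 + 37044 - 6174) - 3877) = √(30938 - 3877) = √27061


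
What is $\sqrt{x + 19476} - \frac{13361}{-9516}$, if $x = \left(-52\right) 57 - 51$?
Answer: $\frac{13361}{9516} + 3 \sqrt{1829} \approx 129.7$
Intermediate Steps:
$x = -3015$ ($x = -2964 - 51 = -3015$)
$\sqrt{x + 19476} - \frac{13361}{-9516} = \sqrt{-3015 + 19476} - \frac{13361}{-9516} = \sqrt{16461} - - \frac{13361}{9516} = 3 \sqrt{1829} + \frac{13361}{9516} = \frac{13361}{9516} + 3 \sqrt{1829}$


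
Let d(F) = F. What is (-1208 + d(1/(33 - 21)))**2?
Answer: 210105025/144 ≈ 1.4591e+6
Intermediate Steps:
(-1208 + d(1/(33 - 21)))**2 = (-1208 + 1/(33 - 21))**2 = (-1208 + 1/12)**2 = (-14495/12)**2 = 210105025/144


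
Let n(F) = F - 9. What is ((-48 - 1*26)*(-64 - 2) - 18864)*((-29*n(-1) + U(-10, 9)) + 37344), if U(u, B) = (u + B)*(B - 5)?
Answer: -526067400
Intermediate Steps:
n(F) = -9 + F
U(u, B) = (-5 + B)*(B + u) (U(u, B) = (B + u)*(-5 + B) = (-5 + B)*(B + u))
((-48 - 1*26)*(-64 - 2) - 18864)*((-29*n(-1) + U(-10, 9)) + 37344) = ((-48 - 1*26)*(-64 - 2) - 18864)*((-29*(-9 - 1) + (9² - 5*9 - 5*(-10) + 9*(-10))) + 37344) = ((-48 - 26)*(-66) - 18864)*((-29*(-10) + (81 - 45 + 50 - 90)) + 37344) = (-74*(-66) - 18864)*((290 - 4) + 37344) = (4884 - 18864)*(286 + 37344) = -13980*37630 = -526067400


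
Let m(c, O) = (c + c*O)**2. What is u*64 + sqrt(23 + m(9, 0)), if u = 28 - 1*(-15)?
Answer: 2752 + 2*sqrt(26) ≈ 2762.2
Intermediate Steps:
m(c, O) = (c + O*c)**2
u = 43 (u = 28 + 15 = 43)
u*64 + sqrt(23 + m(9, 0)) = 43*64 + sqrt(23 + 9**2*(1 + 0)**2) = 2752 + sqrt(23 + 81*1**2) = 2752 + sqrt(23 + 81*1) = 2752 + sqrt(23 + 81) = 2752 + sqrt(104) = 2752 + 2*sqrt(26)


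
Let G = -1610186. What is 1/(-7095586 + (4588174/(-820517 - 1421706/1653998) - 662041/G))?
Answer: -273154951744134124/1938195866545088007784879 ≈ -1.4093e-7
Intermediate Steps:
1/(-7095586 + (4588174/(-820517 - 1421706/1653998) - 662041/G)) = 1/(-7095586 + (4588174/(-820517 - 1421706/1653998) - 662041/(-1610186))) = 1/(-7095586 + (4588174/(-820517 - 1421706*1/1653998) - 662041*(-1/1610186))) = 1/(-7095586 + (4588174/(-820517 - 710853/826999) + 662041/1610186)) = 1/(-7095586 + (4588174/(-678567449336/826999) + 662041/1610186)) = 1/(-7095586 + (4588174*(-826999/678567449336) + 662041/1610186)) = 1/(-7095586 + (-1897207654913/339283724668 + 662041/1610186)) = 1/(-7095586 - 1415118734335408215/273154951744134124) = 1/(-1938195866545088007784879/273154951744134124) = -273154951744134124/1938195866545088007784879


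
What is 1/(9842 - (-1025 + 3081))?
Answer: 1/7786 ≈ 0.00012844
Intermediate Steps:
1/(9842 - (-1025 + 3081)) = 1/(9842 - 1*2056) = 1/(9842 - 2056) = 1/7786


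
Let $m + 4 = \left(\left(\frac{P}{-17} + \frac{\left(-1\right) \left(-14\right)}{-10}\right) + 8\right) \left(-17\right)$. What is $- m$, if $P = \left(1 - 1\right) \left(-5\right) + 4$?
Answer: $\frac{561}{5} \approx 112.2$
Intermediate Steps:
$P = 4$ ($P = \left(1 - 1\right) \left(-5\right) + 4 = 0 \left(-5\right) + 4 = 0 + 4 = 4$)
$m = - \frac{561}{5}$ ($m = -4 + \left(\left(\frac{4}{-17} + \frac{\left(-1\right) \left(-14\right)}{-10}\right) + 8\right) \left(-17\right) = -4 + \left(\left(4 \left(- \frac{1}{17}\right) + 14 \left(- \frac{1}{10}\right)\right) + 8\right) \left(-17\right) = -4 + \left(\left(- \frac{4}{17} - \frac{7}{5}\right) + 8\right) \left(-17\right) = -4 + \left(- \frac{139}{85} + 8\right) \left(-17\right) = -4 + \frac{541}{85} \left(-17\right) = -4 - \frac{541}{5} = - \frac{561}{5} \approx -112.2$)
$- m = \left(-1\right) \left(- \frac{561}{5}\right) = \frac{561}{5}$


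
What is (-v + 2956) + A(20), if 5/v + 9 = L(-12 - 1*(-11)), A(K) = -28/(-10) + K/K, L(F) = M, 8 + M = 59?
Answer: 621533/210 ≈ 2959.7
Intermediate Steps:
M = 51 (M = -8 + 59 = 51)
L(F) = 51
A(K) = 19/5 (A(K) = -28*(-⅒) + 1 = 14/5 + 1 = 19/5)
v = 5/42 (v = 5/(-9 + 51) = 5/42 ≈ 0.11905)
(-v + 2956) + A(20) = (-1*5/42 + 2956) + 19/5 = (-5/42 + 2956) + 19/5 = 124147/42 + 19/5 = 621533/210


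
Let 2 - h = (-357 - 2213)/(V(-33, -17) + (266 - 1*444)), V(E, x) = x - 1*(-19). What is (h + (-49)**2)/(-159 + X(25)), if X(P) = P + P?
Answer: -210179/9592 ≈ -21.912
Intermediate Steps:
V(E, x) = 19 + x (V(E, x) = x + 19 = 19 + x)
X(P) = 2*P
h = -1109/88 (h = 2 - (-357 - 2213)/((19 - 17) + (266 - 1*444)) = 2 - (-2570)/(2 + (266 - 444)) = 2 - (-2570)/(2 - 178) = 2 - (-2570)/(-176) = 2 - (-2570)*(-1)/176 = 2 - 1*1285/88 = 2 - 1285/88 = -1109/88 ≈ -12.602)
(h + (-49)**2)/(-159 + X(25)) = (-1109/88 + (-49)**2)/(-159 + 2*25) = (-1109/88 + 2401)/(-159 + 50) = (210179/88)/(-109) = (210179/88)*(-1/109) = -210179/9592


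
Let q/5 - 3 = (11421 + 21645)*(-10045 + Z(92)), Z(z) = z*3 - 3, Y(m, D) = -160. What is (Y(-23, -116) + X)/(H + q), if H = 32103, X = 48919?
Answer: -16253/538524214 ≈ -3.0181e-5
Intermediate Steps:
Z(z) = -3 + 3*z (Z(z) = 3*z - 3 = -3 + 3*z)
q = -1615604745 (q = 15 + 5*((11421 + 21645)*(-10045 + (-3 + 3*92))) = 15 + 5*(33066*(-10045 + (-3 + 276))) = 15 + 5*(33066*(-10045 + 273)) = 15 + 5*(33066*(-9772)) = 15 + 5*(-323120952) = 15 - 1615604760 = -1615604745)
(Y(-23, -116) + X)/(H + q) = (-160 + 48919)/(32103 - 1615604745) = 48759/(-1615572642) = 48759*(-1/1615572642) = -16253/538524214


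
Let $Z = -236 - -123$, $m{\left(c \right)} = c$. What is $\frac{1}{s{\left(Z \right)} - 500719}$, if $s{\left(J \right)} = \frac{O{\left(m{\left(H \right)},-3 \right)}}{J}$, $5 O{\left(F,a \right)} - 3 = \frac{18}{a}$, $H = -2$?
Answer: $- \frac{565}{282906232} \approx -1.9971 \cdot 10^{-6}$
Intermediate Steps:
$Z = -113$ ($Z = -236 + 123 = -113$)
$O{\left(F,a \right)} = \frac{3}{5} + \frac{18}{5 a}$ ($O{\left(F,a \right)} = \frac{3}{5} + \frac{18 \frac{1}{a}}{5} = \frac{3}{5} + \frac{18}{5 a}$)
$s{\left(J \right)} = - \frac{3}{5 J}$ ($s{\left(J \right)} = \frac{\frac{3}{5} \frac{1}{-3} \left(6 - 3\right)}{J} = \frac{\frac{3}{5} \left(- \frac{1}{3}\right) 3}{J} = - \frac{3}{5 J}$)
$\frac{1}{s{\left(Z \right)} - 500719} = \frac{1}{- \frac{3}{5 \left(-113\right)} - 500719} = \frac{1}{\left(- \frac{3}{5}\right) \left(- \frac{1}{113}\right) - 500719} = \frac{1}{\frac{3}{565} - 500719} = \frac{1}{- \frac{282906232}{565}} = - \frac{565}{282906232}$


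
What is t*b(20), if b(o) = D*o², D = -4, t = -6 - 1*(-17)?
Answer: -17600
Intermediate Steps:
t = 11 (t = -6 + 17 = 11)
b(o) = -4*o²
t*b(20) = 11*(-4*20²) = 11*(-4*400) = 11*(-1600) = -17600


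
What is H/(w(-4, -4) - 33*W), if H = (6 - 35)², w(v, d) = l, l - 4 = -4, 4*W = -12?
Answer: 841/99 ≈ 8.4949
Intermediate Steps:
W = -3 (W = (¼)*(-12) = -3)
l = 0 (l = 4 - 4 = 0)
w(v, d) = 0
H = 841 (H = (-29)² = 841)
H/(w(-4, -4) - 33*W) = 841/(0 - 33*(-3)) = 841/(0 + 99) = 841/99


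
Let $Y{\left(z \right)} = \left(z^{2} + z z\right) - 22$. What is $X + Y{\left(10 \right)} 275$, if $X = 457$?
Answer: $49407$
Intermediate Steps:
$Y{\left(z \right)} = -22 + 2 z^{2}$ ($Y{\left(z \right)} = \left(z^{2} + z^{2}\right) - 22 = 2 z^{2} - 22 = -22 + 2 z^{2}$)
$X + Y{\left(10 \right)} 275 = 457 + \left(-22 + 2 \cdot 10^{2}\right) 275 = 457 + \left(-22 + 2 \cdot 100\right) 275 = 457 + \left(-22 + 200\right) 275 = 457 + 178 \cdot 275 = 457 + 48950 = 49407$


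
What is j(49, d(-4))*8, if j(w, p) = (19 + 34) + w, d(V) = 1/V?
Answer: 816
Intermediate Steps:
d(V) = 1/V
j(w, p) = 53 + w
j(49, d(-4))*8 = (53 + 49)*8 = 102*8 = 816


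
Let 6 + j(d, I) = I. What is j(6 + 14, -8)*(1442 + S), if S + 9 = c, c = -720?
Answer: -9982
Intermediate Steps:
j(d, I) = -6 + I
S = -729 (S = -9 - 720 = -729)
j(6 + 14, -8)*(1442 + S) = (-6 - 8)*(1442 - 729) = -14*713 = -9982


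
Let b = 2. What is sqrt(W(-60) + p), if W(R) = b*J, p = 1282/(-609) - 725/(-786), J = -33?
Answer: I*sqrt(190043098294)/53186 ≈ 8.1965*I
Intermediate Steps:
p = -62903/53186 (p = 1282*(-1/609) - 725*(-1/786) = -1282/609 + 725/786 = -62903/53186 ≈ -1.1827)
W(R) = -66 (W(R) = 2*(-33) = -66)
sqrt(W(-60) + p) = sqrt(-66 - 62903/53186) = sqrt(-3573179/53186) = I*sqrt(190043098294)/53186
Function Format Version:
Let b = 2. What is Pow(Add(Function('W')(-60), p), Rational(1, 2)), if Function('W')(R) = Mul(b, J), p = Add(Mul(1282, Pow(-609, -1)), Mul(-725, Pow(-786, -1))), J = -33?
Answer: Mul(Rational(1, 53186), I, Pow(190043098294, Rational(1, 2))) ≈ Mul(8.1965, I)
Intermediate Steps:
p = Rational(-62903, 53186) (p = Add(Mul(1282, Rational(-1, 609)), Mul(-725, Rational(-1, 786))) = Add(Rational(-1282, 609), Rational(725, 786)) = Rational(-62903, 53186) ≈ -1.1827)
Function('W')(R) = -66 (Function('W')(R) = Mul(2, -33) = -66)
Pow(Add(Function('W')(-60), p), Rational(1, 2)) = Pow(Add(-66, Rational(-62903, 53186)), Rational(1, 2)) = Pow(Rational(-3573179, 53186), Rational(1, 2)) = Mul(Rational(1, 53186), I, Pow(190043098294, Rational(1, 2)))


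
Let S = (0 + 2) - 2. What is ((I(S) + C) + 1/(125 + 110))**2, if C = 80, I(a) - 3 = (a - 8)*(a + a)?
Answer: 380484036/55225 ≈ 6889.7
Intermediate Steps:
S = 0 (S = 2 - 2 = 0)
I(a) = 3 + 2*a*(-8 + a) (I(a) = 3 + (a - 8)*(a + a) = 3 + (-8 + a)*(2*a) = 3 + 2*a*(-8 + a))
((I(S) + C) + 1/(125 + 110))**2 = (((3 - 16*0 + 2*0**2) + 80) + 1/(125 + 110))**2 = (((3 + 0 + 2*0) + 80) + 1/235)**2 = (((3 + 0 + 0) + 80) + 1/235)**2 = ((3 + 80) + 1/235)**2 = (83 + 1/235)**2 = (19506/235)**2 = 380484036/55225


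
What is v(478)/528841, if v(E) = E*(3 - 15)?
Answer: -5736/528841 ≈ -0.010846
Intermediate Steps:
v(E) = -12*E (v(E) = E*(-12) = -12*E)
v(478)/528841 = -12*478/528841 = -5736*1/528841 = -5736/528841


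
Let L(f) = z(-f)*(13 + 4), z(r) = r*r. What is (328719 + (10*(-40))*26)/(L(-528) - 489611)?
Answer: 318319/4249717 ≈ 0.074904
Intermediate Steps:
z(r) = r²
L(f) = 17*f² (L(f) = (-f)²*(13 + 4) = f²*17 = 17*f²)
(328719 + (10*(-40))*26)/(L(-528) - 489611) = (328719 + (10*(-40))*26)/(17*(-528)² - 489611) = (328719 - 400*26)/(17*278784 - 489611) = (328719 - 10400)/(4739328 - 489611) = 318319/4249717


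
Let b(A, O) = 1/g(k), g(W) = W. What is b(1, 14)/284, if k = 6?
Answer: 1/1704 ≈ 0.00058685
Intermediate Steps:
b(A, O) = ⅙ (b(A, O) = 1/6 = ⅙)
b(1, 14)/284 = (⅙)/284 = (⅙)*(1/284) = 1/1704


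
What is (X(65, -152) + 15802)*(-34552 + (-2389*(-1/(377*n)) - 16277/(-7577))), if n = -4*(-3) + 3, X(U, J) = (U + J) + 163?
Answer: -23505341888039696/42847935 ≈ -5.4858e+8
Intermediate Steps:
X(U, J) = 163 + J + U (X(U, J) = (J + U) + 163 = 163 + J + U)
n = 15 (n = 12 + 3 = 15)
(X(65, -152) + 15802)*(-34552 + (-2389*(-1/(377*n)) - 16277/(-7577))) = ((163 - 152 + 65) + 15802)*(-34552 + (-2389/(15*(-377)) - 16277/(-7577))) = (76 + 15802)*(-34552 + (-2389/(-5655) - 16277*(-1/7577))) = 15878*(-34552 + (-2389*(-1/5655) + 16277/7577)) = 15878*(-34552 + (2389/5655 + 16277/7577)) = 15878*(-34552 + 110147888/42847935) = 15878*(-1480371702232/42847935) = -23505341888039696/42847935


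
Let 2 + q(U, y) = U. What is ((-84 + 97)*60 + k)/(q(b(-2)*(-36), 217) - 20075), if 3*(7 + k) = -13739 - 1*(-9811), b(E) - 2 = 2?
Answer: 1609/60663 ≈ 0.026524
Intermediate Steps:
b(E) = 4 (b(E) = 2 + 2 = 4)
q(U, y) = -2 + U
k = -3949/3 (k = -7 + (-13739 - 1*(-9811))/3 = -7 + (-13739 + 9811)/3 = -7 + (⅓)*(-3928) = -7 - 3928/3 = -3949/3 ≈ -1316.3)
((-84 + 97)*60 + k)/(q(b(-2)*(-36), 217) - 20075) = ((-84 + 97)*60 - 3949/3)/((-2 + 4*(-36)) - 20075) = (13*60 - 3949/3)/((-2 - 144) - 20075) = (780 - 3949/3)/(-146 - 20075) = -1609/3/(-20221) = -1609/3*(-1/20221) = 1609/60663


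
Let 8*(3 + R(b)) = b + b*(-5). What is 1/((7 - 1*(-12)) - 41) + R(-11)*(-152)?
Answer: -8361/22 ≈ -380.05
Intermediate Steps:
R(b) = -3 - b/2 (R(b) = -3 + (b + b*(-5))/8 = -3 + (b - 5*b)/8 = -3 + (-4*b)/8 = -3 - b/2)
1/((7 - 1*(-12)) - 41) + R(-11)*(-152) = 1/((7 - 1*(-12)) - 41) + (-3 - 1/2*(-11))*(-152) = 1/((7 + 12) - 41) + (-3 + 11/2)*(-152) = 1/(19 - 41) + (5/2)*(-152) = 1/(-22) - 380 = -1/22 - 380 = -8361/22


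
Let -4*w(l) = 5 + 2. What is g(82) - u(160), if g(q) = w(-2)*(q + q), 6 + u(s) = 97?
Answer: -378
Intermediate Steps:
u(s) = 91 (u(s) = -6 + 97 = 91)
w(l) = -7/4 (w(l) = -(5 + 2)/4 = -1/4*7 = -7/4)
g(q) = -7*q/2 (g(q) = -7*(q + q)/4 = -7*q/2)
g(82) - u(160) = -7/2*82 - 1*91 = -287 - 91 = -378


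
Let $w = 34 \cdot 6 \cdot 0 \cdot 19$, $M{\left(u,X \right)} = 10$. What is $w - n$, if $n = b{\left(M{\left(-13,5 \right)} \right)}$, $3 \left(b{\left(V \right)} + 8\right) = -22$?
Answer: $\frac{46}{3} \approx 15.333$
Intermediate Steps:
$b{\left(V \right)} = - \frac{46}{3}$ ($b{\left(V \right)} = -8 + \frac{1}{3} \left(-22\right) = -8 - \frac{22}{3} = - \frac{46}{3}$)
$w = 0$ ($w = 34 \cdot 0 \cdot 19 = 0 \cdot 19 = 0$)
$n = - \frac{46}{3} \approx -15.333$
$w - n = 0 - - \frac{46}{3} = 0 + \frac{46}{3} = \frac{46}{3}$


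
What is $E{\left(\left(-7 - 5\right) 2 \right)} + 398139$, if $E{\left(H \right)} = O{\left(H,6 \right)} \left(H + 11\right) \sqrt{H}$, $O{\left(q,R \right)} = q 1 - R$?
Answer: $398139 + 780 i \sqrt{6} \approx 3.9814 \cdot 10^{5} + 1910.6 i$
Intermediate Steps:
$O{\left(q,R \right)} = q - R$
$E{\left(H \right)} = \sqrt{H} \left(-6 + H\right) \left(11 + H\right)$ ($E{\left(H \right)} = \left(H - 6\right) \left(H + 11\right) \sqrt{H} = \left(H - 6\right) \left(11 + H\right) \sqrt{H} = \left(-6 + H\right) \left(11 + H\right) \sqrt{H} = \sqrt{H} \left(-6 + H\right) \left(11 + H\right)$)
$E{\left(\left(-7 - 5\right) 2 \right)} + 398139 = \sqrt{\left(-7 - 5\right) 2} \left(-6 + \left(-7 - 5\right) 2\right) \left(11 + \left(-7 - 5\right) 2\right) + 398139 = \sqrt{\left(-12\right) 2} \left(-6 - 24\right) \left(11 - 24\right) + 398139 = \sqrt{-24} \left(-6 - 24\right) \left(11 - 24\right) + 398139 = 2 i \sqrt{6} \left(-30\right) \left(-13\right) + 398139 = 780 i \sqrt{6} + 398139 = 398139 + 780 i \sqrt{6}$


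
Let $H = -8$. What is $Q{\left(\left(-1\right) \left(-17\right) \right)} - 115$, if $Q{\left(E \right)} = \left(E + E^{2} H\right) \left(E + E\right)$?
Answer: $-78145$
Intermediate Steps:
$Q{\left(E \right)} = 2 E \left(E - 8 E^{2}\right)$ ($Q{\left(E \right)} = \left(E + E^{2} \left(-8\right)\right) \left(E + E\right) = \left(E - 8 E^{2}\right) 2 E = 2 E \left(E - 8 E^{2}\right)$)
$Q{\left(\left(-1\right) \left(-17\right) \right)} - 115 = \left(\left(-1\right) \left(-17\right)\right)^{2} \left(2 - 16 \left(\left(-1\right) \left(-17\right)\right)\right) - 115 = 17^{2} \left(2 - 272\right) - 115 = 289 \left(2 - 272\right) - 115 = 289 \left(-270\right) - 115 = -78030 - 115 = -78145$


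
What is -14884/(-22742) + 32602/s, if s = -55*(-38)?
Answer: 193135561/11882695 ≈ 16.254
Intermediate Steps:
s = 2090
-14884/(-22742) + 32602/s = -14884/(-22742) + 32602/2090 = -14884*(-1/22742) + 32602*(1/2090) = 7442/11371 + 16301/1045 = 193135561/11882695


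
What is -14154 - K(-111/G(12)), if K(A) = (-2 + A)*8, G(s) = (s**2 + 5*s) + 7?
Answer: -2982230/211 ≈ -14134.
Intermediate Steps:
G(s) = 7 + s**2 + 5*s
K(A) = -16 + 8*A
-14154 - K(-111/G(12)) = -14154 - (-16 + 8*(-111/(7 + 12**2 + 5*12))) = -14154 - (-16 + 8*(-111/(7 + 144 + 60))) = -14154 - (-16 + 8*(-111/211)) = -14154 - (-16 - 888/211) = -14154 - 1*(-4264/211) = -14154 + 4264/211 = -2982230/211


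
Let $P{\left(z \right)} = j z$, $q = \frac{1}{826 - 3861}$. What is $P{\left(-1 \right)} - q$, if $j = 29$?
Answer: $- \frac{88014}{3035} \approx -29.0$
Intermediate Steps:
$q = - \frac{1}{3035}$ ($q = \frac{1}{-3035} = - \frac{1}{3035} \approx -0.00032949$)
$P{\left(z \right)} = 29 z$
$P{\left(-1 \right)} - q = 29 \left(-1\right) - - \frac{1}{3035} = -29 + \frac{1}{3035} = - \frac{88014}{3035}$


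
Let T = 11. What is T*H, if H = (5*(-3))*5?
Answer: -825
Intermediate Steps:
H = -75 (H = -15*5 = -75)
T*H = 11*(-75) = -825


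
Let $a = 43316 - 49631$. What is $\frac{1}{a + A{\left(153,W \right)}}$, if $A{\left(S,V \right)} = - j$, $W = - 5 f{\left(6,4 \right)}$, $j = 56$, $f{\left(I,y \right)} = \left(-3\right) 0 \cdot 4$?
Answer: $- \frac{1}{6371} \approx -0.00015696$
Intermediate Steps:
$f{\left(I,y \right)} = 0$ ($f{\left(I,y \right)} = 0 \cdot 4 = 0$)
$W = 0$ ($W = \left(-5\right) 0 = 0$)
$a = -6315$
$A{\left(S,V \right)} = -56$ ($A{\left(S,V \right)} = \left(-1\right) 56 = -56$)
$\frac{1}{a + A{\left(153,W \right)}} = \frac{1}{-6315 - 56} = \frac{1}{-6371} = - \frac{1}{6371}$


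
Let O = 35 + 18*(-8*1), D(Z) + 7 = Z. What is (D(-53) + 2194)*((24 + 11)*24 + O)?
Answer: 1559954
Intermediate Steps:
D(Z) = -7 + Z
O = -109 (O = 35 + 18*(-8) = 35 - 144 = -109)
(D(-53) + 2194)*((24 + 11)*24 + O) = ((-7 - 53) + 2194)*((24 + 11)*24 - 109) = (-60 + 2194)*(35*24 - 109) = 2134*(840 - 109) = 2134*731 = 1559954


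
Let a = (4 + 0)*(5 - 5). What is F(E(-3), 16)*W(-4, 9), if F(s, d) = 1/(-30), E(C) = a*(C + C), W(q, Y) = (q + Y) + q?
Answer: -1/30 ≈ -0.033333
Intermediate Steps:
a = 0 (a = 4*0 = 0)
W(q, Y) = Y + 2*q (W(q, Y) = (Y + q) + q = Y + 2*q)
E(C) = 0 (E(C) = 0*(C + C) = 0*(2*C) = 0)
F(s, d) = -1/30
F(E(-3), 16)*W(-4, 9) = -(9 + 2*(-4))/30 = -(9 - 8)/30 = -1/30*1 = -1/30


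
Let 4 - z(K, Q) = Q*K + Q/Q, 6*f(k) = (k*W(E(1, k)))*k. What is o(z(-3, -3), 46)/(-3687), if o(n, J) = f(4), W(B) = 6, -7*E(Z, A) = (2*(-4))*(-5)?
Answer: -16/3687 ≈ -0.0043396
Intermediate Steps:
E(Z, A) = -40/7 (E(Z, A) = -2*(-4)*(-5)/7 = -(-8)*(-5)/7 = -⅐*40 = -40/7)
f(k) = k² (f(k) = ((k*6)*k)/6 = ((6*k)*k)/6 = (6*k²)/6 = k²)
z(K, Q) = 3 - K*Q (z(K, Q) = 4 - (Q*K + Q/Q) = 4 - (K*Q + 1) = 4 - (1 + K*Q) = 4 + (-1 - K*Q) = 3 - K*Q)
o(n, J) = 16 (o(n, J) = 4² = 16)
o(z(-3, -3), 46)/(-3687) = 16/(-3687) = -1/3687*16 = -16/3687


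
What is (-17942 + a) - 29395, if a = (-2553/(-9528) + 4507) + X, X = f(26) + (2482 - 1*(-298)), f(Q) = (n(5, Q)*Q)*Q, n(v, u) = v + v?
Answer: -105728189/3176 ≈ -33290.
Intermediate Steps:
n(v, u) = 2*v
f(Q) = 10*Q**2 (f(Q) = ((2*5)*Q)*Q = (10*Q)*Q = 10*Q**2)
X = 9540 (X = 10*26**2 + (2482 - 1*(-298)) = 10*676 + (2482 + 298) = 6760 + 2780 = 9540)
a = 44614123/3176 (a = (-2553/(-9528) + 4507) + 9540 = (-2553*(-1/9528) + 4507) + 9540 = (851/3176 + 4507) + 9540 = 14315083/3176 + 9540 = 44614123/3176 ≈ 14047.)
(-17942 + a) - 29395 = (-17942 + 44614123/3176) - 29395 = -12369669/3176 - 29395 = -105728189/3176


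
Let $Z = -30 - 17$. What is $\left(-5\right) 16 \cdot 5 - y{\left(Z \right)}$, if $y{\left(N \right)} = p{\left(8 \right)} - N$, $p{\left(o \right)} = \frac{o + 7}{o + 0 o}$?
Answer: $- \frac{3591}{8} \approx -448.88$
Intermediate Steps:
$p{\left(o \right)} = \frac{7 + o}{o}$ ($p{\left(o \right)} = \frac{7 + o}{o + 0} = \frac{7 + o}{o}$)
$Z = -47$
$y{\left(N \right)} = \frac{15}{8} - N$ ($y{\left(N \right)} = \frac{7 + 8}{8} - N = \frac{1}{8} \cdot 15 - N = \frac{15}{8} - N$)
$\left(-5\right) 16 \cdot 5 - y{\left(Z \right)} = \left(-5\right) 16 \cdot 5 - \left(\frac{15}{8} - -47\right) = \left(-80\right) 5 - \left(\frac{15}{8} + 47\right) = -400 - \frac{391}{8} = - \frac{3591}{8}$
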